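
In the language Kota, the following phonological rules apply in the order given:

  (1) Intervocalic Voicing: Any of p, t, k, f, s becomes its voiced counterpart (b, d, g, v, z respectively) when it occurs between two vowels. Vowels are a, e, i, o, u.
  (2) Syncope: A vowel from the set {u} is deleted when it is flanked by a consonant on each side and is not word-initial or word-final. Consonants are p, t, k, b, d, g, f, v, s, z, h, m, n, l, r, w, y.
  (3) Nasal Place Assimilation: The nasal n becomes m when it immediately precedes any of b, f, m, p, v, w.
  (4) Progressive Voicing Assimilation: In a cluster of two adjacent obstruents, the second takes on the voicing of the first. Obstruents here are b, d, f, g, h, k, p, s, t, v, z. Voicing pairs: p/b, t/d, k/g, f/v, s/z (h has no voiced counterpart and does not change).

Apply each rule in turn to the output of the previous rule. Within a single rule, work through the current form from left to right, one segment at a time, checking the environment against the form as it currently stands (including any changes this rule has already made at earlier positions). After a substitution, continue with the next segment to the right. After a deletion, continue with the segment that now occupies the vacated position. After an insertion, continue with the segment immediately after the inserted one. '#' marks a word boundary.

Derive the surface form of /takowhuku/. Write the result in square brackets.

(1) Intervocalic Voicing: [takowhuku] → [tagowhugu]
(2) Syncope: [tagowhugu] → [tagowhgu]
(3) Nasal Place Assimilation: no change — [tagowhgu]
(4) Progressive Voicing Assimilation: [tagowhgu] → [tagowhku]

[tagowhku]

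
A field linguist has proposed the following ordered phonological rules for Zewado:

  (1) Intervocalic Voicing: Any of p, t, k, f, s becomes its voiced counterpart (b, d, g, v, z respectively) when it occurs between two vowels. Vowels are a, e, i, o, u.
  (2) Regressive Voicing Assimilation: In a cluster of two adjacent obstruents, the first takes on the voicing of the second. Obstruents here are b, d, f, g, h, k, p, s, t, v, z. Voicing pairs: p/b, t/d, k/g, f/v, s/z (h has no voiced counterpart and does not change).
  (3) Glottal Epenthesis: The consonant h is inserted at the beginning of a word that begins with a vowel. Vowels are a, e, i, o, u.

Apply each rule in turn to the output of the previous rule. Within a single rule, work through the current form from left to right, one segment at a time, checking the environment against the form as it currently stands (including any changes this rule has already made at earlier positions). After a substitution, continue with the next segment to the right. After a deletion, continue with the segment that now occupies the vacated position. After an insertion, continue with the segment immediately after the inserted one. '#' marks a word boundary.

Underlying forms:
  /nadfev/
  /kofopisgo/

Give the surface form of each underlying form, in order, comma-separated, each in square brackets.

/nadfev/:
  (1) Intervocalic Voicing: no change — [nadfev]
  (2) Regressive Voicing Assimilation: [nadfev] → [natfev]
  (3) Glottal Epenthesis: no change — [natfev]
/kofopisgo/:
  (1) Intervocalic Voicing: [kofopisgo] → [kovobisgo]
  (2) Regressive Voicing Assimilation: [kovobisgo] → [kovobizgo]
  (3) Glottal Epenthesis: no change — [kovobizgo]

[natfev], [kovobizgo]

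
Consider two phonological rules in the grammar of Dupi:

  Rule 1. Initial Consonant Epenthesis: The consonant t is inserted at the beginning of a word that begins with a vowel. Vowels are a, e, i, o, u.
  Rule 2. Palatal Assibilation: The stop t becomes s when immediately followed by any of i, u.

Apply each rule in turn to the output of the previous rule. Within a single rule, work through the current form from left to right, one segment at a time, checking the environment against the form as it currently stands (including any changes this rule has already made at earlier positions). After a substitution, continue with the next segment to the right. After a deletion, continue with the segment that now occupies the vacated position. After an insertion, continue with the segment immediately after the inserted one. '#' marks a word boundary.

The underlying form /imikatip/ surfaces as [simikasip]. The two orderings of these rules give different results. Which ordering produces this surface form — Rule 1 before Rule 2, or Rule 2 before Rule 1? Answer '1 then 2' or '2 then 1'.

1 then 2

Order 1 then 2:
  1 Initial Consonant Epenthesis: [imikatip] → [timikatip]
  2 Palatal Assibilation: [timikatip] → [simikasip]
  result: [simikasip]
Order 2 then 1:
  2 Palatal Assibilation: [imikatip] → [imikasip]
  1 Initial Consonant Epenthesis: [imikasip] → [timikasip]
  result: [timikasip]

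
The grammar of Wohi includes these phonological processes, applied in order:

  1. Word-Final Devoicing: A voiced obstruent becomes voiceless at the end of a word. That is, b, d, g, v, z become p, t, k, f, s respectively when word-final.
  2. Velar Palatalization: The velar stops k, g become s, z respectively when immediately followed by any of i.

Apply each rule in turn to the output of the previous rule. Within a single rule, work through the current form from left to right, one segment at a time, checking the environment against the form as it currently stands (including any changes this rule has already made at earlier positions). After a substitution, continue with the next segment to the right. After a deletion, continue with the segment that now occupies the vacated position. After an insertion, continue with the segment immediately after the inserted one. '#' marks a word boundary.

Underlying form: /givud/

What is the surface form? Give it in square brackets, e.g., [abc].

[zivut]

1 Word-Final Devoicing: [givud] → [givut]
2 Velar Palatalization: [givut] → [zivut]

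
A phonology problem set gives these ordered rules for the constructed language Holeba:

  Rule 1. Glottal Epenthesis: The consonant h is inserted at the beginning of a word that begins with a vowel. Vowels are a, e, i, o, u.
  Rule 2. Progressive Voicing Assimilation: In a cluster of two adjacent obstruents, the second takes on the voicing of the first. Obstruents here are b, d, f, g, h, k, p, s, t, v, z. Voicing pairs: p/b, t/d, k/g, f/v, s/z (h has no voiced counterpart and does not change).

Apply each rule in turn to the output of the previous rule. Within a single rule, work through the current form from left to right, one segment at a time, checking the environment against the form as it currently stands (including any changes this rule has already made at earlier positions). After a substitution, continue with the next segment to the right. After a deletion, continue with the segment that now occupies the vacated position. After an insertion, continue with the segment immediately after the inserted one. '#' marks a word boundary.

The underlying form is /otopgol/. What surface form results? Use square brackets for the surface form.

Rule 1 Glottal Epenthesis: [otopgol] → [hotopgol]
Rule 2 Progressive Voicing Assimilation: [hotopgol] → [hotopkol]

[hotopkol]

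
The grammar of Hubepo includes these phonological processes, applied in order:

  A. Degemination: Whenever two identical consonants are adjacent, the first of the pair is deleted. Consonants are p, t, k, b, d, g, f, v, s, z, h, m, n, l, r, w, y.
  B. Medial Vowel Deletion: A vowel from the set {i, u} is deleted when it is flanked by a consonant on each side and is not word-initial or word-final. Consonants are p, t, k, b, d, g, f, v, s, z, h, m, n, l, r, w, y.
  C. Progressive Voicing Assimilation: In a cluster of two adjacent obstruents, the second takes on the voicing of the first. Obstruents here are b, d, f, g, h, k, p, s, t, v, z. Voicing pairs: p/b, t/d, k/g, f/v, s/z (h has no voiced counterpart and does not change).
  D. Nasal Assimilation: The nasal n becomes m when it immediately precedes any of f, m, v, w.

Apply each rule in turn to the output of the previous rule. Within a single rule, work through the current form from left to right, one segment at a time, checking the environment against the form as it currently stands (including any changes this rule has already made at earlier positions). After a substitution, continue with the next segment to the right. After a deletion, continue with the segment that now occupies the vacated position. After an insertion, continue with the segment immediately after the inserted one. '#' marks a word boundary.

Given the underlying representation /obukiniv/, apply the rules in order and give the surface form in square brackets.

[obgmv]

A Degemination: no change — [obukiniv]
B Medial Vowel Deletion: [obukiniv] → [obknv]
C Progressive Voicing Assimilation: [obknv] → [obgnv]
D Nasal Assimilation: [obgnv] → [obgmv]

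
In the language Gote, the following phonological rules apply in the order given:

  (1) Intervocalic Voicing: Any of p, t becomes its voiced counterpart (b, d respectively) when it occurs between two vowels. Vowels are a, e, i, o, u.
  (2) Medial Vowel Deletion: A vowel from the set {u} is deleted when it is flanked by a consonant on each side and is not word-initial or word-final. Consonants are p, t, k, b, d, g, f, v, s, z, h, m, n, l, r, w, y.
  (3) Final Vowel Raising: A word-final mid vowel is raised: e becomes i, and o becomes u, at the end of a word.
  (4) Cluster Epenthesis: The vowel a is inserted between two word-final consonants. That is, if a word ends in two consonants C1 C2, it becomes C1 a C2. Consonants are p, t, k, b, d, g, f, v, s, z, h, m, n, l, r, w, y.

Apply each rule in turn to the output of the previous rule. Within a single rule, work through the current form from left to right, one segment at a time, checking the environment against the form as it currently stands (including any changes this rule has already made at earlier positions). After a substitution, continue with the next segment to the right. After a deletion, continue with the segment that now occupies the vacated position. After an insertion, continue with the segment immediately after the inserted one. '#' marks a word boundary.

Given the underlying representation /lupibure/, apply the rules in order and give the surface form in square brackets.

(1) Intervocalic Voicing: [lupibure] → [lubibure]
(2) Medial Vowel Deletion: [lubibure] → [lbibre]
(3) Final Vowel Raising: [lbibre] → [lbibri]
(4) Cluster Epenthesis: no change — [lbibri]

[lbibri]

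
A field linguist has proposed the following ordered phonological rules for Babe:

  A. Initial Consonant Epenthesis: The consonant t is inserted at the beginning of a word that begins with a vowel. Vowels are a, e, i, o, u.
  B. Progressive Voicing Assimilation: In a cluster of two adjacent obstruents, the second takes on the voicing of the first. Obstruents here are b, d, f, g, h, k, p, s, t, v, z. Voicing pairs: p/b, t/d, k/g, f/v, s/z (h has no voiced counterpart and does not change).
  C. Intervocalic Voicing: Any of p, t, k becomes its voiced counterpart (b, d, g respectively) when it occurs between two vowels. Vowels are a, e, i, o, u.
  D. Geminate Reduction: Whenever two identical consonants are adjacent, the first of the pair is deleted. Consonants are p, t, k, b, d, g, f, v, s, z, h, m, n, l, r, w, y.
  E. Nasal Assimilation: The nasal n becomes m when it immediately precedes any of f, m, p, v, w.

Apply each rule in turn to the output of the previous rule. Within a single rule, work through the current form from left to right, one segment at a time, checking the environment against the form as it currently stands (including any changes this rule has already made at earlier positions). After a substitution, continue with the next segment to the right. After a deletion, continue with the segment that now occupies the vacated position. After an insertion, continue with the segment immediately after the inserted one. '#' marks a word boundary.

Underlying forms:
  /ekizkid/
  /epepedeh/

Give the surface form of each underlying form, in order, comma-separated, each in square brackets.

/ekizkid/:
  A Initial Consonant Epenthesis: [ekizkid] → [tekizkid]
  B Progressive Voicing Assimilation: [tekizkid] → [tekizgid]
  C Intervocalic Voicing: [tekizgid] → [tegizgid]
  D Geminate Reduction: no change — [tegizgid]
  E Nasal Assimilation: no change — [tegizgid]
/epepedeh/:
  A Initial Consonant Epenthesis: [epepedeh] → [tepepedeh]
  B Progressive Voicing Assimilation: no change — [tepepedeh]
  C Intervocalic Voicing: [tepepedeh] → [tebebedeh]
  D Geminate Reduction: no change — [tebebedeh]
  E Nasal Assimilation: no change — [tebebedeh]

[tegizgid], [tebebedeh]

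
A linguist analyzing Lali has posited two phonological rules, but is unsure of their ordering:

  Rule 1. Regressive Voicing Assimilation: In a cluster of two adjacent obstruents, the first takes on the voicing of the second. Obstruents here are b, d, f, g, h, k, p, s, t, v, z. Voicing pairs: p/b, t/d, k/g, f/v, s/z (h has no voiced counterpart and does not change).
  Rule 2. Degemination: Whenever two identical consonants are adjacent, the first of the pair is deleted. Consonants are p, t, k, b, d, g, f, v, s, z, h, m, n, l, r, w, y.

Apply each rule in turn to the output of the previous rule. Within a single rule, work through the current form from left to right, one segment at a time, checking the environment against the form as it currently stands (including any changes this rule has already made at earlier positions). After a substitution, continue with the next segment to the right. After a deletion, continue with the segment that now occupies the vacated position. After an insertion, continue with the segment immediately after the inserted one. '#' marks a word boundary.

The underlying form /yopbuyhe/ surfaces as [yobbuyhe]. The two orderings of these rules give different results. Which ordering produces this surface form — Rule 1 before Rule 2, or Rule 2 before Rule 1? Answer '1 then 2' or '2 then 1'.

2 then 1

Order 1 then 2:
  1 Regressive Voicing Assimilation: [yopbuyhe] → [yobbuyhe]
  2 Degemination: [yobbuyhe] → [yobuyhe]
  result: [yobuyhe]
Order 2 then 1:
  2 Degemination: no change — [yopbuyhe]
  1 Regressive Voicing Assimilation: [yopbuyhe] → [yobbuyhe]
  result: [yobbuyhe]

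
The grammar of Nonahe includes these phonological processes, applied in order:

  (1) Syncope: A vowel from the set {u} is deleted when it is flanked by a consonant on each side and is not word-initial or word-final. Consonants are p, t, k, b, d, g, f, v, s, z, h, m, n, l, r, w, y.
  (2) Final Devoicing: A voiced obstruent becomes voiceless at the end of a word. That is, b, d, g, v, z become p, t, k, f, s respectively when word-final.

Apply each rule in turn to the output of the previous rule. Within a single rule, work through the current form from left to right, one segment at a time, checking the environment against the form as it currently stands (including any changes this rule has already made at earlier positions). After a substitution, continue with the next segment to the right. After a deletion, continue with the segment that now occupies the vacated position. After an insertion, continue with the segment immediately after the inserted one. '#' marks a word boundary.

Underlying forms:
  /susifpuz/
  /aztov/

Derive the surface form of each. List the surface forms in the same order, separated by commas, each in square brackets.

/susifpuz/:
  (1) Syncope: [susifpuz] → [ssifpz]
  (2) Final Devoicing: [ssifpz] → [ssifps]
/aztov/:
  (1) Syncope: no change — [aztov]
  (2) Final Devoicing: [aztov] → [aztof]

[ssifps], [aztof]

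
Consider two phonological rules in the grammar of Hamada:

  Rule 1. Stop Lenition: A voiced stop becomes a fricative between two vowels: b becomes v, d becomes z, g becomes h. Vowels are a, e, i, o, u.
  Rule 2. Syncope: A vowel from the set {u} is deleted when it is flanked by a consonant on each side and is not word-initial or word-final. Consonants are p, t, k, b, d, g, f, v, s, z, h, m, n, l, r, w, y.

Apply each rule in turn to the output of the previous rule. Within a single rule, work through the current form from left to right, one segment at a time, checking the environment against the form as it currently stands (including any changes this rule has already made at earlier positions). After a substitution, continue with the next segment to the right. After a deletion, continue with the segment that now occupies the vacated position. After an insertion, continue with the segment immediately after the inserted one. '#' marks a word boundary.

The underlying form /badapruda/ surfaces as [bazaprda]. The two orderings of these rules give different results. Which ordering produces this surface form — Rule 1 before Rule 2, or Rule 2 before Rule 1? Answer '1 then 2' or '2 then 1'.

2 then 1

Order 1 then 2:
  1 Stop Lenition: [badapruda] → [bazapruza]
  2 Syncope: [bazapruza] → [bazaprza]
  result: [bazaprza]
Order 2 then 1:
  2 Syncope: [badapruda] → [badaprda]
  1 Stop Lenition: [badaprda] → [bazaprda]
  result: [bazaprda]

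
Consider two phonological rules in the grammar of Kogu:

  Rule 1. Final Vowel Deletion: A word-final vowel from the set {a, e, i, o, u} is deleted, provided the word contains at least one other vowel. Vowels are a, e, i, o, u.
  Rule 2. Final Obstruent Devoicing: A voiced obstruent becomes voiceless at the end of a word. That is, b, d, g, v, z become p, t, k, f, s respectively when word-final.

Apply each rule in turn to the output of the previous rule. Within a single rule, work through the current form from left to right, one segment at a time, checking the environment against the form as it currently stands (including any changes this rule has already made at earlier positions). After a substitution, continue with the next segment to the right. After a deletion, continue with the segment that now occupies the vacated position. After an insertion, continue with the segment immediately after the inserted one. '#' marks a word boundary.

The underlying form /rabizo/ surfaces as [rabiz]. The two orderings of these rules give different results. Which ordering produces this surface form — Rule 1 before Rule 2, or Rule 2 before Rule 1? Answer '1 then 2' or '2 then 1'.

2 then 1

Order 1 then 2:
  1 Final Vowel Deletion: [rabizo] → [rabiz]
  2 Final Obstruent Devoicing: [rabiz] → [rabis]
  result: [rabis]
Order 2 then 1:
  2 Final Obstruent Devoicing: no change — [rabizo]
  1 Final Vowel Deletion: [rabizo] → [rabiz]
  result: [rabiz]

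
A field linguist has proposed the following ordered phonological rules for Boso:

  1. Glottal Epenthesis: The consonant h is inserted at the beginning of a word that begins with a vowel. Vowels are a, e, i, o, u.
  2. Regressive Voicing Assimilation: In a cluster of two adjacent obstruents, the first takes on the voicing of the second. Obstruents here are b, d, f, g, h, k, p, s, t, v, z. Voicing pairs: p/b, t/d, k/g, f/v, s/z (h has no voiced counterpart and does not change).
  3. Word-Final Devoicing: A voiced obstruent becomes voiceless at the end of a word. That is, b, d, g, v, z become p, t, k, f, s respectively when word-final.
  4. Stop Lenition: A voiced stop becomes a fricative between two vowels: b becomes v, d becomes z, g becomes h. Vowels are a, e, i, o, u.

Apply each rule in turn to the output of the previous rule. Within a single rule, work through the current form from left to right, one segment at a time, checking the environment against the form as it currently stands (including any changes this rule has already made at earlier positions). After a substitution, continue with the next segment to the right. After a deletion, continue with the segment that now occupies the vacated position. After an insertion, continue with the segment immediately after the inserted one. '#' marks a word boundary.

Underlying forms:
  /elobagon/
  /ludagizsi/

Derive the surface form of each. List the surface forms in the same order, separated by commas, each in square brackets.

[helovahon], [luzahissi]

/elobagon/:
  1 Glottal Epenthesis: [elobagon] → [helobagon]
  2 Regressive Voicing Assimilation: no change — [helobagon]
  3 Word-Final Devoicing: no change — [helobagon]
  4 Stop Lenition: [helobagon] → [helovahon]
/ludagizsi/:
  1 Glottal Epenthesis: no change — [ludagizsi]
  2 Regressive Voicing Assimilation: [ludagizsi] → [ludagissi]
  3 Word-Final Devoicing: no change — [ludagissi]
  4 Stop Lenition: [ludagissi] → [luzahissi]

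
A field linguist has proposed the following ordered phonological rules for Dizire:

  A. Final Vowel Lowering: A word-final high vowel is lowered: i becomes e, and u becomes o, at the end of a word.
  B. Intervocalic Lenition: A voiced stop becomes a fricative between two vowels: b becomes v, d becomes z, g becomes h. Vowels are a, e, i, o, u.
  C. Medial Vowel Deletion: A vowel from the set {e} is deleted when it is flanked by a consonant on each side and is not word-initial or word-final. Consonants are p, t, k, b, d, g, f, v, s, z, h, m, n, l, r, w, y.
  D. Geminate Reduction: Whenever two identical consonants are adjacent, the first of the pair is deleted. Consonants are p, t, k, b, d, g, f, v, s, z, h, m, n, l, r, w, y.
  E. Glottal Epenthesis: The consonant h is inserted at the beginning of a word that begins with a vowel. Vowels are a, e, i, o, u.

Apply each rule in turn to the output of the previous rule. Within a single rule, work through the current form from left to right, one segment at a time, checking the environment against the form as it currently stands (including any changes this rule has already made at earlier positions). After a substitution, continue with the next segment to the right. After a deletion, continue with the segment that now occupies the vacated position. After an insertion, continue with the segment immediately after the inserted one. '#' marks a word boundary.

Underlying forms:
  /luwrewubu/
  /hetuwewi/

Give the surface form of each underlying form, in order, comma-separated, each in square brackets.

/luwrewubu/:
  A Final Vowel Lowering: [luwrewubu] → [luwrewubo]
  B Intervocalic Lenition: [luwrewubo] → [luwrewuvo]
  C Medial Vowel Deletion: [luwrewuvo] → [luwrwuvo]
  D Geminate Reduction: no change — [luwrwuvo]
  E Glottal Epenthesis: no change — [luwrwuvo]
/hetuwewi/:
  A Final Vowel Lowering: [hetuwewi] → [hetuwewe]
  B Intervocalic Lenition: no change — [hetuwewe]
  C Medial Vowel Deletion: [hetuwewe] → [htuwwe]
  D Geminate Reduction: [htuwwe] → [htuwe]
  E Glottal Epenthesis: no change — [htuwe]

[luwrwuvo], [htuwe]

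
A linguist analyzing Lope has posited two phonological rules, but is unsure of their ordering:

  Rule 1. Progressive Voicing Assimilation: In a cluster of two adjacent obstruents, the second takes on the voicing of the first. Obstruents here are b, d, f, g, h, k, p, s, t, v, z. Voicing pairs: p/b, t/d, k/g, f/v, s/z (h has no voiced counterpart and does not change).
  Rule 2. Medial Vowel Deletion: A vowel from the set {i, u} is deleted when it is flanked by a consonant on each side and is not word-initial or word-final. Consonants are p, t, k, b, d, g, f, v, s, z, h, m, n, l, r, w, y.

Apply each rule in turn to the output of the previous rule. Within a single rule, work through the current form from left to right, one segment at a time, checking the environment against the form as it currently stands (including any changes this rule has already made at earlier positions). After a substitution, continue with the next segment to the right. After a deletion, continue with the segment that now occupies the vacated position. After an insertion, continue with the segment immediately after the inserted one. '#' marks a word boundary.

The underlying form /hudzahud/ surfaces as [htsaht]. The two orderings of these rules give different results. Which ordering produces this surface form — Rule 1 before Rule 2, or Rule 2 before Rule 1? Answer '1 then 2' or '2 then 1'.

Order 1 then 2:
  1 Progressive Voicing Assimilation: no change — [hudzahud]
  2 Medial Vowel Deletion: [hudzahud] → [hdzahd]
  result: [hdzahd]
Order 2 then 1:
  2 Medial Vowel Deletion: [hudzahud] → [hdzahd]
  1 Progressive Voicing Assimilation: [hdzahd] → [htsaht]
  result: [htsaht]

2 then 1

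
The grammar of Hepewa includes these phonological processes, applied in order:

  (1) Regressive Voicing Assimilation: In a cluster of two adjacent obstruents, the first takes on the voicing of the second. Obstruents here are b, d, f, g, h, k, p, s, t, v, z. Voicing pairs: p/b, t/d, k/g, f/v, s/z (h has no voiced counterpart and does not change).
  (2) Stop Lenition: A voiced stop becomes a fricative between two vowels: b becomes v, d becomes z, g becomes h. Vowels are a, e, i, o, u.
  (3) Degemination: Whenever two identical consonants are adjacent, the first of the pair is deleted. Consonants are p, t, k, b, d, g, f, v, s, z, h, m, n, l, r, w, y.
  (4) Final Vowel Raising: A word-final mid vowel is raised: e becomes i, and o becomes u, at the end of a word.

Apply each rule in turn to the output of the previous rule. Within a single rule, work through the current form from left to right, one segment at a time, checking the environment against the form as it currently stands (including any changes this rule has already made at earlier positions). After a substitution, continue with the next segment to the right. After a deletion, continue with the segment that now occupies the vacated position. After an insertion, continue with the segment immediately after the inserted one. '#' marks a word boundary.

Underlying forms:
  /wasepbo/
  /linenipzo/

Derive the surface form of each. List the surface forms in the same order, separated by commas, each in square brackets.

/wasepbo/:
  (1) Regressive Voicing Assimilation: [wasepbo] → [wasebbo]
  (2) Stop Lenition: no change — [wasebbo]
  (3) Degemination: [wasebbo] → [wasebo]
  (4) Final Vowel Raising: [wasebo] → [wasebu]
/linenipzo/:
  (1) Regressive Voicing Assimilation: [linenipzo] → [linenibzo]
  (2) Stop Lenition: no change — [linenibzo]
  (3) Degemination: no change — [linenibzo]
  (4) Final Vowel Raising: [linenibzo] → [linenibzu]

[wasebu], [linenibzu]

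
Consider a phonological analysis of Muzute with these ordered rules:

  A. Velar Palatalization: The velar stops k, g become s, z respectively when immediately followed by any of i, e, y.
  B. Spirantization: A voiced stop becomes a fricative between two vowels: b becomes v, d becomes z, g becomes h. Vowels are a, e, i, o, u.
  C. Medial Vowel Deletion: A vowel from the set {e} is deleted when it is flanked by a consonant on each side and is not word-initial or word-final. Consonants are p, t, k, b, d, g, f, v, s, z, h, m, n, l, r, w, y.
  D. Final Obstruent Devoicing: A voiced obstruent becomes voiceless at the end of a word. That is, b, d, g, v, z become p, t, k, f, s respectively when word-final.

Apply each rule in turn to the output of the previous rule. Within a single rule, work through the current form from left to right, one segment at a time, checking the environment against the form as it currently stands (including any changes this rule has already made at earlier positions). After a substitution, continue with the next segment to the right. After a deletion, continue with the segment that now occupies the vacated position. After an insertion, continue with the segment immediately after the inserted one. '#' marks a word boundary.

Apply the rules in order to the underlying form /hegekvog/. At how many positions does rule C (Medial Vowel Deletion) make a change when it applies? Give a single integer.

2

A Velar Palatalization: [hegekvog] → [hezekvog]
B Spirantization: no change — [hezekvog]
C Medial Vowel Deletion: [hezekvog] → [hzkvog]
D Final Obstruent Devoicing: [hzkvog] → [hzkvok]
Rule C changed 2 position(s).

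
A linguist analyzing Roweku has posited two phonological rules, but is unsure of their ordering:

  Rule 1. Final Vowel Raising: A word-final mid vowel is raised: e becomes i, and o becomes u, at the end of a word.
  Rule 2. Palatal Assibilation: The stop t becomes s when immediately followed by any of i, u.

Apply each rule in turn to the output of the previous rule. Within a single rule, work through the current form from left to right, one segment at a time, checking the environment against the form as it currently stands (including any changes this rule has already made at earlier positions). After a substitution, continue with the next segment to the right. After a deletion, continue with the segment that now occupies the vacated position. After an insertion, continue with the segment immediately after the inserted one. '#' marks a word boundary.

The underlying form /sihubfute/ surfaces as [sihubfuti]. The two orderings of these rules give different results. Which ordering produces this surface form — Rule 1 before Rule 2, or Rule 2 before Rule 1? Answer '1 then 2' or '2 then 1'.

Order 1 then 2:
  1 Final Vowel Raising: [sihubfute] → [sihubfuti]
  2 Palatal Assibilation: [sihubfuti] → [sihubfusi]
  result: [sihubfusi]
Order 2 then 1:
  2 Palatal Assibilation: no change — [sihubfute]
  1 Final Vowel Raising: [sihubfute] → [sihubfuti]
  result: [sihubfuti]

2 then 1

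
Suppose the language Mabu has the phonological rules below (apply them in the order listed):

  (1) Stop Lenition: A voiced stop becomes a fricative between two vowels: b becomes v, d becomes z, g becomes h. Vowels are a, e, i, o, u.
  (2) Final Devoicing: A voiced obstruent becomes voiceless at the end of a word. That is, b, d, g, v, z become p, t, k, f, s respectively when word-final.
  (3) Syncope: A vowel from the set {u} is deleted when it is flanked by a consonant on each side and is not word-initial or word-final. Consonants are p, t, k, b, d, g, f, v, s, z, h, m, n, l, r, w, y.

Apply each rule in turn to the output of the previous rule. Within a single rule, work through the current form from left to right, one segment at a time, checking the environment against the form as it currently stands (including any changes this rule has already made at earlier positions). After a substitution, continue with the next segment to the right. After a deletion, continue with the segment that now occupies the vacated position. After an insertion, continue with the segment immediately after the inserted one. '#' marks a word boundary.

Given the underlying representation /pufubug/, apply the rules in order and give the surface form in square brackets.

[pfvk]

(1) Stop Lenition: [pufubug] → [pufuvug]
(2) Final Devoicing: [pufuvug] → [pufuvuk]
(3) Syncope: [pufuvuk] → [pfvk]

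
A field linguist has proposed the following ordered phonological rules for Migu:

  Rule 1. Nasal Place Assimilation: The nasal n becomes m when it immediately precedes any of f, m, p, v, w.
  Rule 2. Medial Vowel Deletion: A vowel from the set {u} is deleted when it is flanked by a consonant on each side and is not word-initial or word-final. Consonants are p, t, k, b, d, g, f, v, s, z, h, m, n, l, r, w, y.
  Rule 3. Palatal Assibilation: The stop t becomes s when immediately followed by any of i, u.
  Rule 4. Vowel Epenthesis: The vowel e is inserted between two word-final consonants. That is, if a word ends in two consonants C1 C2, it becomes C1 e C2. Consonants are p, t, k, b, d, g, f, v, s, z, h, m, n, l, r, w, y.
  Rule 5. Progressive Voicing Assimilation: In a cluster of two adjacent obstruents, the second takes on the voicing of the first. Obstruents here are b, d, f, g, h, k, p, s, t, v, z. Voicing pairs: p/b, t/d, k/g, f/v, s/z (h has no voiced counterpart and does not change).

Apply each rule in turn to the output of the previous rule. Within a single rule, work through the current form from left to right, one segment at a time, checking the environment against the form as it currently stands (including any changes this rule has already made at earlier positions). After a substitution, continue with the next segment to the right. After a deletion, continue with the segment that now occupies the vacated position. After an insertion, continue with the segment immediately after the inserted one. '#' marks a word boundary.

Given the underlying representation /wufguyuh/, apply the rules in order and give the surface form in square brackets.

[wfkyeh]

Rule 1 Nasal Place Assimilation: no change — [wufguyuh]
Rule 2 Medial Vowel Deletion: [wufguyuh] → [wfgyh]
Rule 3 Palatal Assibilation: no change — [wfgyh]
Rule 4 Vowel Epenthesis: [wfgyh] → [wfgyeh]
Rule 5 Progressive Voicing Assimilation: [wfgyeh] → [wfkyeh]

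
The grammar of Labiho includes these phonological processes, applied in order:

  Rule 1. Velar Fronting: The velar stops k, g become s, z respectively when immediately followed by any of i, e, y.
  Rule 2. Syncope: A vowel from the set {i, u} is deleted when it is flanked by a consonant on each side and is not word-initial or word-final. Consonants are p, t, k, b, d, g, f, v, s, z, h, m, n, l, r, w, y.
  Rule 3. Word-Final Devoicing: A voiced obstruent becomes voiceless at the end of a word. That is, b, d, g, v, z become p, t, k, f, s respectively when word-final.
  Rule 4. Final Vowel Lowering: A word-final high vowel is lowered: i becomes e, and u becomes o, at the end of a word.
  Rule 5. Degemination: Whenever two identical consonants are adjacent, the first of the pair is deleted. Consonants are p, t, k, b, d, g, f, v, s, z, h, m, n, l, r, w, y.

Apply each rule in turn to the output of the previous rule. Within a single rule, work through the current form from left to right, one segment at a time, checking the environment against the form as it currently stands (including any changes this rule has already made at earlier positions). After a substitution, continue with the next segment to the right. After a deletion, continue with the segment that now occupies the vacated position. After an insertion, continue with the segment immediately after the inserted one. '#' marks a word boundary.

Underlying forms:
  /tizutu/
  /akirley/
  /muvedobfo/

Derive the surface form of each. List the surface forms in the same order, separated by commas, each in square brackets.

[tzto], [asrley], [mvedobfo]

/tizutu/:
  Rule 1 Velar Fronting: no change — [tizutu]
  Rule 2 Syncope: [tizutu] → [tztu]
  Rule 3 Word-Final Devoicing: no change — [tztu]
  Rule 4 Final Vowel Lowering: [tztu] → [tzto]
  Rule 5 Degemination: no change — [tzto]
/akirley/:
  Rule 1 Velar Fronting: [akirley] → [asirley]
  Rule 2 Syncope: [asirley] → [asrley]
  Rule 3 Word-Final Devoicing: no change — [asrley]
  Rule 4 Final Vowel Lowering: no change — [asrley]
  Rule 5 Degemination: no change — [asrley]
/muvedobfo/:
  Rule 1 Velar Fronting: no change — [muvedobfo]
  Rule 2 Syncope: [muvedobfo] → [mvedobfo]
  Rule 3 Word-Final Devoicing: no change — [mvedobfo]
  Rule 4 Final Vowel Lowering: no change — [mvedobfo]
  Rule 5 Degemination: no change — [mvedobfo]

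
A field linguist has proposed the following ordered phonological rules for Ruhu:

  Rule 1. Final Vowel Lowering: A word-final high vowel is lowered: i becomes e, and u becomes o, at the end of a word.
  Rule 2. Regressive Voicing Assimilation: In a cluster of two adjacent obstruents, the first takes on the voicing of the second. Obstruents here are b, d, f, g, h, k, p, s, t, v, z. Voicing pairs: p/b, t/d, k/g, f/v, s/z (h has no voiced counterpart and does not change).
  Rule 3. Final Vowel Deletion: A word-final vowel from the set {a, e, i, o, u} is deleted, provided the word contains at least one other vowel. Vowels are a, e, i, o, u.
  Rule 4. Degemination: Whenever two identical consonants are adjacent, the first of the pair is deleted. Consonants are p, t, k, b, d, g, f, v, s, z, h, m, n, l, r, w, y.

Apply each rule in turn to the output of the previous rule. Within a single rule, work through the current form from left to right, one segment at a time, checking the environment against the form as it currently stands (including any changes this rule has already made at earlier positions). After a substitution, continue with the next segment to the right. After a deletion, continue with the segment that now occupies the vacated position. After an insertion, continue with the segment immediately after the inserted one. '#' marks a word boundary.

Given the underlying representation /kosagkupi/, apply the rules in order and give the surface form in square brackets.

[kosakup]

Rule 1 Final Vowel Lowering: [kosagkupi] → [kosagkupe]
Rule 2 Regressive Voicing Assimilation: [kosagkupe] → [kosakkupe]
Rule 3 Final Vowel Deletion: [kosakkupe] → [kosakkup]
Rule 4 Degemination: [kosakkup] → [kosakup]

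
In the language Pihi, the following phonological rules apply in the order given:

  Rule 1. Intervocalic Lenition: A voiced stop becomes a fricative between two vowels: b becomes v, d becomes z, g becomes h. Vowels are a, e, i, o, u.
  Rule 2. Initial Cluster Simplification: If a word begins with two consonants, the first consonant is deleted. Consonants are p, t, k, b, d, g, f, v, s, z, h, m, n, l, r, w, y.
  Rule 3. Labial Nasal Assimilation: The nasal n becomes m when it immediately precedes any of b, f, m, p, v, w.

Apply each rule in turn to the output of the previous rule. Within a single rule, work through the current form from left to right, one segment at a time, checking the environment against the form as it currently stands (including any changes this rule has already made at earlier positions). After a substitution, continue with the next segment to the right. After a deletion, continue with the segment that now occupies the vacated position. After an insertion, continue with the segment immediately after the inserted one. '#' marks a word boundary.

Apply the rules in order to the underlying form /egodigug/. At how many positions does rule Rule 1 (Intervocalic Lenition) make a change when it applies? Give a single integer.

Rule 1 Intervocalic Lenition: [egodigug] → [ehozihug]
Rule 2 Initial Cluster Simplification: no change — [ehozihug]
Rule 3 Labial Nasal Assimilation: no change — [ehozihug]
Rule Rule 1 changed 3 position(s).

3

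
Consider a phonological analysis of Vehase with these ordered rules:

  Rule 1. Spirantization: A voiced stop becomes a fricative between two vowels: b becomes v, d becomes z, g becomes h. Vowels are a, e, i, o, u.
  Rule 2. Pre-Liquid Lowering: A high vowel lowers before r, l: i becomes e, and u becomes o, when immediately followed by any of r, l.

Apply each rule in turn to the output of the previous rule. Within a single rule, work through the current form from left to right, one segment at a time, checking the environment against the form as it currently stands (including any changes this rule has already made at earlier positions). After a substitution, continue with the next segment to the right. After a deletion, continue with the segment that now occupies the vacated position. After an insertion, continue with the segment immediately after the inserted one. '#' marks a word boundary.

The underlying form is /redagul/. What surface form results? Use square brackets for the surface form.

[rezahol]

Rule 1 Spirantization: [redagul] → [rezahul]
Rule 2 Pre-Liquid Lowering: [rezahul] → [rezahol]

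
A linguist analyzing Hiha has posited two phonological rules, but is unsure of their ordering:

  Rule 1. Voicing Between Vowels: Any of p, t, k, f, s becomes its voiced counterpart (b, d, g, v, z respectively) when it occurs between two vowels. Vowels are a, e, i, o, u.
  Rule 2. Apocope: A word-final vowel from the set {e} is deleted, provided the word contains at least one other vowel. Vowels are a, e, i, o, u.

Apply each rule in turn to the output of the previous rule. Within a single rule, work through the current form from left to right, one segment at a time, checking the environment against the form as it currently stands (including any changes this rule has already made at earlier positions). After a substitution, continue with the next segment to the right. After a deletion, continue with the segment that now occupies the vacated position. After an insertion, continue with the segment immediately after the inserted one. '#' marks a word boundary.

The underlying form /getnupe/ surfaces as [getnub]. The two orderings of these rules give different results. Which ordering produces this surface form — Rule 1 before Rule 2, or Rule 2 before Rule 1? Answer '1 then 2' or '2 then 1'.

Order 1 then 2:
  1 Voicing Between Vowels: [getnupe] → [getnube]
  2 Apocope: [getnube] → [getnub]
  result: [getnub]
Order 2 then 1:
  2 Apocope: [getnupe] → [getnup]
  1 Voicing Between Vowels: no change — [getnup]
  result: [getnup]

1 then 2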